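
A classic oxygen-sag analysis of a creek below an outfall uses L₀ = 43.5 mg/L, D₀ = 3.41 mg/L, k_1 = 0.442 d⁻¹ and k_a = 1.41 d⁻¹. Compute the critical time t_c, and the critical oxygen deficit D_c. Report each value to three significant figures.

t_c ≈ 1.00 d; D_c ≈ 8.75 mg/L

With k_a/k_1 = 3.190 and 1 − D₀(k_a−k_1)/(k_1 L₀) = 0.8283,
t_c = ln(3.190 × 0.8283) / (1.41 − 0.442) = ln(2.642) / 0.9680 = 0.9717/0.9680 = 1.004 d.
L(t_c) = L₀ e^(−k_1 t_c) = 43.5 × 0.6417 = 27.91 mg/L, and at the critical point k_a D_c = k_1 L, so D_c = (0.442/1.41) × 27.91 = 8.750 mg/L.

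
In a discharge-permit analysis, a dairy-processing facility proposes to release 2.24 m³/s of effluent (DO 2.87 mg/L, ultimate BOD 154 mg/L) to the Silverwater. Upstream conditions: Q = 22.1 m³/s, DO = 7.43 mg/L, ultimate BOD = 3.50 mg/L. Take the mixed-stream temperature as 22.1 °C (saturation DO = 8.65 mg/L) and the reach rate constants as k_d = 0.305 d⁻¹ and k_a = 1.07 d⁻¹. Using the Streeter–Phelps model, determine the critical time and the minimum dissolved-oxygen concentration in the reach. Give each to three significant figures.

Mixed DO = (22.1×7.43 + 2.24×2.87)/(22.1+2.24) = 170.6/24.34 = 7.010 mg/L.
Mixed L₀ = (22.1×3.50 + 2.24×154)/(24.34) = 422.3/24.34 = 17.35 mg/L.
Initial deficit D₀ = C_s − DO₀ = 8.65 − 7.010 = 1.640 mg/L.
t_c = (1/0.7650) ln[(1.07/0.305)(1 − 1.640×0.7650/(0.305×17.35))] = 1.307 × ln(2.677) = 1.287 d.
D_c = (0.305/1.07) × 17.35 × e^(−0.305×1.287) = 0.2850 × 17.35 × 0.6753 = 3.340 mg/L.
Minimum DO = 8.65 − 3.340 = 5.310 mg/L.

t_c ≈ 1.29 d; minimum DO ≈ 5.31 mg/L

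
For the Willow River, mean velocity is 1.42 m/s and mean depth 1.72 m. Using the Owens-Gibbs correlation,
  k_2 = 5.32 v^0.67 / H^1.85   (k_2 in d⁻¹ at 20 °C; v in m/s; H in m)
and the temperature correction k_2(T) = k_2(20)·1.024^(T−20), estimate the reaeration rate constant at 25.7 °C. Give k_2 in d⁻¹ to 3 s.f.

k_2 ≈ 2.82 d⁻¹

k_2(20) = 5.32 × 1.42^0.67 / 1.72^1.85 = 5.32 × 1.265 / 2.727 = 2.467 d⁻¹.
k_2(25.7) = 2.467 × 1.024^(25.7−20) = 2.467 × 1.145 = 2.824 d⁻¹.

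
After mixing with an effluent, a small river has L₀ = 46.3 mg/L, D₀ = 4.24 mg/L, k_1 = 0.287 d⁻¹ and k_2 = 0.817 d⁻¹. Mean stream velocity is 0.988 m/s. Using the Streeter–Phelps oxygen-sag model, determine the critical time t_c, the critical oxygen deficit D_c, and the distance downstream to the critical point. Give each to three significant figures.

t_c ≈ 1.62 d; D_c ≈ 10.2 mg/L; x_c ≈ 139 km

t_c = [1/(k_2−k_1)] ln[(k_2/k_1)(1 − D₀(k_2−k_1)/(k_1 L₀))]
= [1/(0.817−0.287)] ln[(0.817/0.287)(1 − 4.24×0.5300/(0.287×46.3))]
= (1/0.5300) ln[2.847 × 0.8309] = 1.887 × ln(2.365) = 1.887 × 0.8609 = 1.624 d.
D_c = (k_1/k_2) L₀ e^(−k_1 t_c) = (0.287/0.817) × 46.3 × e^(−0.287×1.624) = 0.3513 × 46.3 × 0.6274 = 10.20 mg/L.
x_c = v t_c = 0.988 m/s × 1.624 d × 86400 s/d = 138700 m ≈ 139 km.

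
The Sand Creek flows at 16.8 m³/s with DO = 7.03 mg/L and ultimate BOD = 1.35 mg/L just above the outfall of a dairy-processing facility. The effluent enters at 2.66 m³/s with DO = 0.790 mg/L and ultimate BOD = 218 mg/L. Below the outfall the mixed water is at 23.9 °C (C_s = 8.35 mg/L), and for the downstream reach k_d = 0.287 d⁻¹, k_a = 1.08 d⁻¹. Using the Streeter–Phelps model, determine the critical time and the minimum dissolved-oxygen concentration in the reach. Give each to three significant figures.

t_c ≈ 1.40 d; minimum DO ≈ 2.84 mg/L

Mixed DO = (16.8×7.03 + 2.66×0.790)/(16.8+2.66) = 120.2/19.46 = 6.177 mg/L.
Mixed L₀ = (16.8×1.35 + 2.66×218)/(19.46) = 602.6/19.46 = 30.96 mg/L.
Initial deficit D₀ = C_s − DO₀ = 8.35 − 6.177 = 2.173 mg/L.
t_c = (1/0.7930) ln[(1.08/0.287)(1 − 2.173×0.7930/(0.287×30.96))] = 1.261 × ln(3.033) = 1.399 d.
D_c = (0.287/1.08) × 30.96 × e^(−0.287×1.399) = 0.2657 × 30.96 × 0.6692 = 5.507 mg/L.
Minimum DO = 8.35 − 5.507 = 2.843 mg/L.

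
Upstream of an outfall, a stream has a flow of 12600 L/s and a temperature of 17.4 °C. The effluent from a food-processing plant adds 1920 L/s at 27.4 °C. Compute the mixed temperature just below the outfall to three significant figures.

Flow-weighted mixing: C = (Q_r C_r + Q_w C_w)/(Q_r + Q_w)
= (12600×17.4 + 1920×27.4)/(12600 + 1920) = 271800/14520 = 18.72 °C.

18.7 °C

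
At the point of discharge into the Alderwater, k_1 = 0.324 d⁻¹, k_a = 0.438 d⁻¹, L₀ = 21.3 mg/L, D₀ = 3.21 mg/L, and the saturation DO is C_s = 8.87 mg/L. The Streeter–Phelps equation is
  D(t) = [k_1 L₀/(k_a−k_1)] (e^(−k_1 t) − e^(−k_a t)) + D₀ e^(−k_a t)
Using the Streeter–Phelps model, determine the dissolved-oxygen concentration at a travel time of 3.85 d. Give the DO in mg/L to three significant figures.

DO ≈ 2.10 mg/L

k_1 L₀/(k_a−k_1) = 0.324×21.3/(0.438−0.324) = 6.901/0.1140 = 60.54 mg/L.
e^(−k_1 t) = e^(−0.324×3.850) = 0.2873; e^(−k_a t) = e^(−0.438×3.850) = 0.1852.
D = 60.54 × (0.2873 − 0.1852) + 3.21 × 0.1852 = 6.178 + 0.5945 = 6.772 mg/L.
DO = C_s − D = 8.87 − 6.772 = 2.098 mg/L.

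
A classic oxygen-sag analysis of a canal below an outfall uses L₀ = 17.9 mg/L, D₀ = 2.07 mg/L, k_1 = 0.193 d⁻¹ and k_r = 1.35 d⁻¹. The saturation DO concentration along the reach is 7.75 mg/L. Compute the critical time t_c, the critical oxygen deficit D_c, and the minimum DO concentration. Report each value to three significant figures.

t_c ≈ 0.660 d; D_c ≈ 2.25 mg/L; min DO ≈ 5.50 mg/L

With k_r/k_1 = 6.995 and 1 − D₀(k_r−k_1)/(k_1 L₀) = 0.3067,
t_c = ln(6.995 × 0.3067) / (1.35 − 0.193) = ln(2.146) / 1.157 = 0.7634/1.157 = 0.6598 d.
D_c = (k_1/k_r) L₀ e^(−k_1 t_c) = (0.193/1.35) × 17.9 × e^(−0.193×0.6598) = 0.1430 × 17.9 × 0.8804 = 2.253 mg/L.
Minimum DO = C_s − D_c = 7.75 − 2.253 = 5.497 mg/L.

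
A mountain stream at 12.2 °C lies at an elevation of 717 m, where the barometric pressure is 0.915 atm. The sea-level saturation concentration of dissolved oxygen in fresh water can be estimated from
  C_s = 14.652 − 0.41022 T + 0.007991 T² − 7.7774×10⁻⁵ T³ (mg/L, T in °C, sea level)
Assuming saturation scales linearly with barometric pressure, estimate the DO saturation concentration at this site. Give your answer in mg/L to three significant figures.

C_s ≈ 9.79 mg/L

At sea level: C_s = 14.652 − 0.41022×12.2 + 0.007991×12.2² − 7.7774×10⁻⁵×12.2³ = 10.70 mg/L.
Pressure correction: C_s' = 10.70 × 0.915 = 9.786 mg/L.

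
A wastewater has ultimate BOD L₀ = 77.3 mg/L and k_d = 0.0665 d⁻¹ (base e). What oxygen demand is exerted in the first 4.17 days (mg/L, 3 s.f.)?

y ≈ 18.7 mg/L

y_t = L₀(1 − e^(−k_d t)) = 77.3 × (1 − e^(−0.0665×4.17))
= 77.3 × (1 − 0.7578) = 77.3 × 0.2422 = 18.72 mg/L.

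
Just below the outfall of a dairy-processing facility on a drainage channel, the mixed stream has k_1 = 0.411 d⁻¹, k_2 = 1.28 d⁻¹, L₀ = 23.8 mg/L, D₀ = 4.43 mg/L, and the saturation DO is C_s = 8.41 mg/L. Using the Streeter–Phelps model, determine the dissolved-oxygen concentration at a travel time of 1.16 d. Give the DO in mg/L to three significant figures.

DO ≈ 2.97 mg/L

k_1 L₀/(k_2−k_1) = 0.411×23.8/(1.28−0.411) = 9.782/0.8690 = 11.26 mg/L.
e^(−k_1 t) = e^(−0.411×1.160) = 0.6208; e^(−k_2 t) = e^(−1.28×1.160) = 0.2265.
D = 11.26 × (0.6208 − 0.2265) + 4.43 × 0.2265 = 4.438 + 1.004 = 5.441 mg/L.
DO = C_s − D = 8.41 − 5.441 = 2.969 mg/L.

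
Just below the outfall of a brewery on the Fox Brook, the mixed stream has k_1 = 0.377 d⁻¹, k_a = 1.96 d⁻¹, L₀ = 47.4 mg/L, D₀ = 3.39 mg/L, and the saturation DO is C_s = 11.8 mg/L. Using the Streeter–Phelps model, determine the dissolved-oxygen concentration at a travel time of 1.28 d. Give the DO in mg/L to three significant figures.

DO ≈ 5.48 mg/L

k_1 L₀/(k_a−k_1) = 0.377×47.4/(1.96−0.377) = 17.87/1.583 = 11.29 mg/L.
e^(−k_1 t) = e^(−0.377×1.280) = 0.6172; e^(−k_a t) = e^(−1.96×1.280) = 0.08137.
D = 11.29 × (0.6172 − 0.08137) + 3.39 × 0.08137 = 6.049 + 0.2758 = 6.325 mg/L.
DO = C_s − D = 11.8 − 6.325 = 5.475 mg/L.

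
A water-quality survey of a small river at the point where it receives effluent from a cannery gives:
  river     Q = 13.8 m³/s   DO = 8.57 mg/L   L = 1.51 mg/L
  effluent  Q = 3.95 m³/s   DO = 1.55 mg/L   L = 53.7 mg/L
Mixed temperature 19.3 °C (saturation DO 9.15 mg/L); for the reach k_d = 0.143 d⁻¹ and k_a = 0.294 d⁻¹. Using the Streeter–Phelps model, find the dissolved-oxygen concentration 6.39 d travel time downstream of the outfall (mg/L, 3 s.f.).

DO ≈ 5.74 mg/L

Mixed DO = (13.8×8.57 + 3.95×1.55)/(13.8+3.95) = 124.4/17.75 = 7.008 mg/L.
Mixed L₀ = (13.8×1.51 + 3.95×53.7)/(17.75) = 233.0/17.75 = 13.12 mg/L.
Initial deficit D₀ = C_s − DO₀ = 9.15 − 7.008 = 2.142 mg/L.
D(6.39) = [0.143×13.12/(0.294−0.143)](e^(−0.143×6.39) − e^(−0.294×6.39)) + 2.142 e^(−0.294×6.39)
= 12.43 × (0.4010 − 0.1528) + 2.142 × 0.1528 = 3.412 mg/L.
DO = 9.15 − 3.412 = 5.738 mg/L.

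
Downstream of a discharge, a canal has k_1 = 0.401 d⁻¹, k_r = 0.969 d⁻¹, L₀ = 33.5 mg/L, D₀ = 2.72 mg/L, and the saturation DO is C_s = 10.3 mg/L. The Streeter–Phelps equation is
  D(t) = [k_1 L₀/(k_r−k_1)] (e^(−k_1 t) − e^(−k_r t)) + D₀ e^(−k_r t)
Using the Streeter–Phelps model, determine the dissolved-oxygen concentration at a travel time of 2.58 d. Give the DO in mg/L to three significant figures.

k_1 L₀/(k_r−k_1) = 0.401×33.5/(0.969−0.401) = 13.43/0.5680 = 23.65 mg/L.
e^(−k_1 t) = e^(−0.401×2.580) = 0.3554; e^(−k_r t) = e^(−0.969×2.580) = 0.08208.
D = 23.65 × (0.3554 − 0.08208) + 2.72 × 0.08208 = 6.464 + 0.2233 = 6.687 mg/L.
DO = C_s − D = 10.3 − 6.687 = 3.613 mg/L.

DO ≈ 3.61 mg/L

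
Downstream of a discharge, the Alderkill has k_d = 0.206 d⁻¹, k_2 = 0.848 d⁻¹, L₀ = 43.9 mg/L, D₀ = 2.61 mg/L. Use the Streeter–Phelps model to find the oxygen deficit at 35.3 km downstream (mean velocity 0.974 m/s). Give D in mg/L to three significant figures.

D ≈ 4.88 mg/L

Travel time t = x/v = 35.3 km / (0.974 m/s) = 35300 m / 0.974 m/s = 36240 s = 0.4195 d.
k_d L₀/(k_2−k_d) = 0.206×43.9/(0.848−0.206) = 9.043/0.6420 = 14.09 mg/L.
e^(−k_d t) = e^(−0.206×0.4195) = 0.9172; e^(−k_2 t) = e^(−0.848×0.4195) = 0.7007.
D = 14.09 × (0.9172 − 0.7007) + 2.61 × 0.7007 = 3.050 + 1.829 = 4.879 mg/L.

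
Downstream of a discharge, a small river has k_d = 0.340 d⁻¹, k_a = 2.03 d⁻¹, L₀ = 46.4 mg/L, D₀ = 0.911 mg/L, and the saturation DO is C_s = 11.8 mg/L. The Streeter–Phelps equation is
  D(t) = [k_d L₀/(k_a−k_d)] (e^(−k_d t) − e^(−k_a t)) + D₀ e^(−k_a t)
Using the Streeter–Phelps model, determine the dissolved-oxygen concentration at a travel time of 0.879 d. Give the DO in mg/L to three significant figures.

k_d L₀/(k_a−k_d) = 0.340×46.4/(2.03−0.340) = 15.78/1.690 = 9.335 mg/L.
e^(−k_d t) = e^(−0.340×0.8790) = 0.7417; e^(−k_a t) = e^(−2.03×0.8790) = 0.1679.
D = 9.335 × (0.7417 − 0.1679) + 0.911 × 0.1679 = 5.356 + 0.1530 = 5.509 mg/L.
DO = C_s − D = 11.8 − 5.509 = 6.291 mg/L.

DO ≈ 6.29 mg/L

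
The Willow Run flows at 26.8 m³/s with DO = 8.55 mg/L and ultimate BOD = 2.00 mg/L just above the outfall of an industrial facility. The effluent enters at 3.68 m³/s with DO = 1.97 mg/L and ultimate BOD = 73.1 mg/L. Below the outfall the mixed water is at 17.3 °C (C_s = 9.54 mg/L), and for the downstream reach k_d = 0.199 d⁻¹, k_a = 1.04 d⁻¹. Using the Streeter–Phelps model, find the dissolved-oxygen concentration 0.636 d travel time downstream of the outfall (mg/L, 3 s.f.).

DO ≈ 7.70 mg/L

Mixed DO = (26.8×8.55 + 3.68×1.97)/(26.8+3.68) = 236.4/30.48 = 7.756 mg/L.
Mixed L₀ = (26.8×2.00 + 3.68×73.1)/(30.48) = 322.6/30.48 = 10.58 mg/L.
Initial deficit D₀ = C_s − DO₀ = 9.54 − 7.756 = 1.784 mg/L.
D(0.636) = [0.199×10.58/(1.04−0.199)](e^(−0.199×0.636) − e^(−1.04×0.636)) + 1.784 e^(−1.04×0.636)
= 2.504 × (0.8811 − 0.5161) + 1.784 × 0.5161 = 1.835 mg/L.
DO = 9.54 − 1.835 = 7.705 mg/L.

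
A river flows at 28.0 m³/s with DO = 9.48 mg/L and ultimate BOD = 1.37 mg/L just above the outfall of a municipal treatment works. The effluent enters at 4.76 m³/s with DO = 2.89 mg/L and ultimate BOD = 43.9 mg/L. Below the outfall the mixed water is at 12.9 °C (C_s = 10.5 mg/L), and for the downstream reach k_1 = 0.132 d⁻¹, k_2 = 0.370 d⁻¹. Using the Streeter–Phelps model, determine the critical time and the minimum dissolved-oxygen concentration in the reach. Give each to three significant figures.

t_c ≈ 1.64 d; minimum DO ≈ 8.33 mg/L

Mixed DO = (28.0×9.48 + 4.76×2.89)/(28.0+4.76) = 279.2/32.76 = 8.522 mg/L.
Mixed L₀ = (28.0×1.37 + 4.76×43.9)/(32.76) = 247.3/32.76 = 7.550 mg/L.
Initial deficit D₀ = C_s − DO₀ = 10.5 − 8.522 = 1.978 mg/L.
t_c = (1/0.2380) ln[(0.370/0.132)(1 − 1.978×0.2380/(0.132×7.550))] = 4.202 × ln(1.479) = 1.645 d.
D_c = (0.132/0.370) × 7.550 × e^(−0.132×1.645) = 0.3568 × 7.550 × 0.8048 = 2.168 mg/L.
Minimum DO = 10.5 − 2.168 = 8.332 mg/L.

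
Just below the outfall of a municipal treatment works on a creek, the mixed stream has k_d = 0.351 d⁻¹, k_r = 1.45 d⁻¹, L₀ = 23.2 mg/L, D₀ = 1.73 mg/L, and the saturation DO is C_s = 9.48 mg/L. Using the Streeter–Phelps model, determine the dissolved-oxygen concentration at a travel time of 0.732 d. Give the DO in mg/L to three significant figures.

DO ≈ 5.71 mg/L

k_d L₀/(k_r−k_d) = 0.351×23.2/(1.45−0.351) = 8.143/1.099 = 7.410 mg/L.
e^(−k_d t) = e^(−0.351×0.7320) = 0.7734; e^(−k_r t) = e^(−1.45×0.7320) = 0.3460.
D = 7.410 × (0.7734 − 0.3460) + 1.73 × 0.3460 = 3.167 + 0.5985 = 3.766 mg/L.
DO = C_s − D = 9.48 − 3.766 = 5.714 mg/L.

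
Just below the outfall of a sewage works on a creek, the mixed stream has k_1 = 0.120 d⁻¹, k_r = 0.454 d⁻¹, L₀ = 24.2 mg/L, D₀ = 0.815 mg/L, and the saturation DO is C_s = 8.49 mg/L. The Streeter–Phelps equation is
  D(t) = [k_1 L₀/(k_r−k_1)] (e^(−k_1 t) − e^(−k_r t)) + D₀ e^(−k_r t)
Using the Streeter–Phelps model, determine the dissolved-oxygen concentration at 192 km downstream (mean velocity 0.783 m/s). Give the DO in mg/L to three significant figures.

Travel time t = x/v = 192 km / (0.783 m/s) = 192000 m / 0.783 m/s = 245200 s = 2.838 d.
k_1 L₀/(k_r−k_1) = 0.120×24.2/(0.454−0.120) = 2.904/0.3340 = 8.695 mg/L.
e^(−k_1 t) = e^(−0.120×2.838) = 0.7114; e^(−k_r t) = e^(−0.454×2.838) = 0.2757.
D = 8.695 × (0.7114 − 0.2757) + 0.815 × 0.2757 = 3.788 + 0.2247 = 4.013 mg/L.
DO = C_s − D = 8.49 − 4.013 = 4.477 mg/L.

DO ≈ 4.48 mg/L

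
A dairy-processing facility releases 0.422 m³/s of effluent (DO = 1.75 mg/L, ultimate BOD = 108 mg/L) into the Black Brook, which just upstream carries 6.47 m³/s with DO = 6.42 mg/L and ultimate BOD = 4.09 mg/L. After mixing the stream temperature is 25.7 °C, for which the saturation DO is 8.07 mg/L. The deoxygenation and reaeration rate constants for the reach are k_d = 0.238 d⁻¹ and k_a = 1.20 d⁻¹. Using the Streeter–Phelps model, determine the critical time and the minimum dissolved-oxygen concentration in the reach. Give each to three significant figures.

t_c ≈ 0.246 d; minimum DO ≈ 6.11 mg/L

Mixed DO = (6.47×6.42 + 0.422×1.75)/(6.47+0.422) = 42.28/6.892 = 6.134 mg/L.
Mixed L₀ = (6.47×4.09 + 0.422×108)/(6.892) = 72.04/6.892 = 10.45 mg/L.
Initial deficit D₀ = C_s − DO₀ = 8.07 − 6.134 = 1.936 mg/L.
t_c = (1/0.9620) ln[(1.20/0.238)(1 − 1.936×0.9620/(0.238×10.45))] = 1.040 × ln(1.267) = 0.2463 d.
D_c = (0.238/1.20) × 10.45 × e^(−0.238×0.2463) = 0.1983 × 10.45 × 0.9431 = 1.955 mg/L.
Minimum DO = 8.07 − 1.955 = 6.115 mg/L.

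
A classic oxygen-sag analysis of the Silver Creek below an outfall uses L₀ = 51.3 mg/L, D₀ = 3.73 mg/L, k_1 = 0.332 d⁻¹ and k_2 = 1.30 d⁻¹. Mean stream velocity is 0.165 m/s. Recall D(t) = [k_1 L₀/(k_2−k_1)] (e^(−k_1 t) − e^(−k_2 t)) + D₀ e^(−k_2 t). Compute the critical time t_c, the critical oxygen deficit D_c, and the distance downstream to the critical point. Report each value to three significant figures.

t_c = [1/(k_2−k_1)] ln[(k_2/k_1)(1 − D₀(k_2−k_1)/(k_1 L₀))]
= [1/(1.30−0.332)] ln[(1.30/0.332)(1 − 3.73×0.9680/(0.332×51.3))]
= (1/0.9680) ln[3.916 × 0.7880] = 1.033 × ln(3.086) = 1.033 × 1.127 = 1.164 d.
L(t_c) = L₀ e^(−k_1 t_c) = 51.3 × 0.6795 = 34.86 mg/L, and at the critical point k_2 D_c = k_1 L, so D_c = (0.332/1.30) × 34.86 = 8.902 mg/L.
x_c = v t_c = 0.165 m/s × 1.164 d × 86400 s/d = 16590 m ≈ 16.6 km.

t_c ≈ 1.16 d; D_c ≈ 8.90 mg/L; x_c ≈ 16.6 km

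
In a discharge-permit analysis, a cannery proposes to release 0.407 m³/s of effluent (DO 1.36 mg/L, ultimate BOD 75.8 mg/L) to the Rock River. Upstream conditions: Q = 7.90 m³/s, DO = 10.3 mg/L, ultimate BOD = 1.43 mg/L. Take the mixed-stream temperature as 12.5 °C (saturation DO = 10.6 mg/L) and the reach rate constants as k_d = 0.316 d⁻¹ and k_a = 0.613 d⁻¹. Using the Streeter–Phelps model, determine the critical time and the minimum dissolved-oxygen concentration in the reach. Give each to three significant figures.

t_c ≈ 1.74 d; minimum DO ≈ 9.09 mg/L

Mixed DO = (7.90×10.3 + 0.407×1.36)/(7.90+0.407) = 81.92/8.307 = 9.862 mg/L.
Mixed L₀ = (7.90×1.43 + 0.407×75.8)/(8.307) = 42.15/8.307 = 5.074 mg/L.
Initial deficit D₀ = C_s − DO₀ = 10.6 − 9.862 = 0.7380 mg/L.
t_c = (1/0.2970) ln[(0.613/0.316)(1 − 0.7380×0.2970/(0.316×5.074))] = 3.367 × ln(1.675) = 1.736 d.
D_c = (0.316/0.613) × 5.074 × e^(−0.316×1.736) = 0.5155 × 5.074 × 0.5778 = 1.511 mg/L.
Minimum DO = 10.6 − 1.511 = 9.089 mg/L.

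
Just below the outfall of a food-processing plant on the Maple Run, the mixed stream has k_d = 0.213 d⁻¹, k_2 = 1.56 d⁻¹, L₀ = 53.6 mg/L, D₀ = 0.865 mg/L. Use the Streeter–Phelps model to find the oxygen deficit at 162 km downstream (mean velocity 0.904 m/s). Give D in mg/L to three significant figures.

Travel time t = x/v = 162 km / (0.904 m/s) = 162000 m / 0.904 m/s = 179200 s = 2.074 d.
k_d L₀/(k_2−k_d) = 0.213×53.6/(1.56−0.213) = 11.42/1.347 = 8.476 mg/L.
e^(−k_d t) = e^(−0.213×2.074) = 0.6429; e^(−k_2 t) = e^(−1.56×2.074) = 0.03934.
D = 8.476 × (0.6429 − 0.03934) + 0.865 × 0.03934 = 5.116 + 0.03403 = 5.150 mg/L.

D ≈ 5.15 mg/L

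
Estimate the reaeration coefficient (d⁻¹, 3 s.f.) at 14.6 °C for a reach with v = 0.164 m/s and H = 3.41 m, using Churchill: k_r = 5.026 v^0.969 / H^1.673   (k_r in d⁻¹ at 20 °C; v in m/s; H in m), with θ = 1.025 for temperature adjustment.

k_r ≈ 0.0980 d⁻¹

k_r(20) = 5.026 × 0.164^0.969 / 3.41^1.673 = 5.026 × 0.1735 / 7.786 = 0.1120 d⁻¹.
k_r(14.6) = 0.1120 × 1.025^(14.6−20) = 0.1120 × 0.8752 = 0.09799 d⁻¹.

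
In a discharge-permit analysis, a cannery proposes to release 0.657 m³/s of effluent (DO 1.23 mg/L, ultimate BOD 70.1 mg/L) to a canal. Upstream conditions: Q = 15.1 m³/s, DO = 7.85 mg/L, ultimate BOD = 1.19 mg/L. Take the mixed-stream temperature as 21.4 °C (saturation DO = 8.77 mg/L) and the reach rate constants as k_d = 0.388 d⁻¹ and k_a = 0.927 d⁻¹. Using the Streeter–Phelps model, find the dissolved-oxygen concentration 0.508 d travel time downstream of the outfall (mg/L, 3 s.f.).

Mixed DO = (15.1×7.85 + 0.657×1.23)/(15.1+0.657) = 119.3/15.76 = 7.574 mg/L.
Mixed L₀ = (15.1×1.19 + 0.657×70.1)/(15.76) = 64.02/15.76 = 4.063 mg/L.
Initial deficit D₀ = C_s − DO₀ = 8.77 − 7.574 = 1.196 mg/L.
D(0.508) = [0.388×4.063/(0.927−0.388)](e^(−0.388×0.508) − e^(−0.927×0.508)) + 1.196 e^(−0.927×0.508)
= 2.925 × (0.8211 − 0.6244) + 1.196 × 0.6244 = 1.322 mg/L.
DO = 8.77 − 1.322 = 7.448 mg/L.

DO ≈ 7.45 mg/L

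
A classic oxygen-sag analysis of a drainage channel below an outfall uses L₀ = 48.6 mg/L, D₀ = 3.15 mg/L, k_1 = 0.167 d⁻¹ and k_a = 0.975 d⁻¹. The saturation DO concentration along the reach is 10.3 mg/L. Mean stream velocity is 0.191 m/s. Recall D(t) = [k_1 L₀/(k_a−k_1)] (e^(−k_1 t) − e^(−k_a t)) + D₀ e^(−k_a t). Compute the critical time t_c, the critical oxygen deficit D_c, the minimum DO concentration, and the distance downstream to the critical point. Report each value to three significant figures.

t_c ≈ 1.72 d; D_c ≈ 6.25 mg/L; min DO ≈ 4.05 mg/L; x_c ≈ 28.4 km

At the critical point dD/dt = 0, so k_1 L₀ e^(−k_1 t) = k_a D. Substituting D(t) from the Streeter–Phelps equation and solving for t gives
t_c = ln[(k_a/k_1)(1 − D₀(k_a−k_1)/(k_1 L₀))] / (k_a−k_1).
Here k_a−k_1 = 0.8080 d⁻¹ and 1 − D₀(k_a−k_1)/(k_1 L₀) = 1 − 3.15×0.8080/(0.167×48.6) = 0.6864, so
t_c = ln(5.838 × 0.6864) / 0.8080 = 1.388 / 0.8080 = 1.718 d.
D_c = (k_1/k_a) L₀ e^(−k_1 t_c) = (0.167/0.975) × 48.6 × e^(−0.167×1.718) = 0.1713 × 48.6 × 0.7506 = 6.248 mg/L.
Minimum DO = C_s − D_c = 10.3 − 6.248 = 4.052 mg/L.
x_c = v t_c = 0.191 m/s × 1.718 d × 86400 s/d = 28350 m ≈ 28.4 km.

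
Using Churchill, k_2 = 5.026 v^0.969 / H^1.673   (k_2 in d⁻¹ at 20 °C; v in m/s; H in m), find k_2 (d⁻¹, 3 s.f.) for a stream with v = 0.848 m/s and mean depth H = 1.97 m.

k_2 = 5.026 × 0.848^0.969 / 1.97^1.673 = 5.026 × 0.8523 / 3.109 = 1.378 d⁻¹.

k_2 ≈ 1.38 d⁻¹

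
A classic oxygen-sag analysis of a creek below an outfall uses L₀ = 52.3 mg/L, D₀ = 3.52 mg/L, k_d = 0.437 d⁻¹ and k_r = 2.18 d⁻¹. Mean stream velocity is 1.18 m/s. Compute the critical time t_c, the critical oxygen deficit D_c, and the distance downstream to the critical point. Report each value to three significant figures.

With k_r/k_d = 4.989 and 1 − D₀(k_r−k_d)/(k_d L₀) = 0.7316,
t_c = ln(4.989 × 0.7316) / (2.18 − 0.437) = ln(3.649) / 1.743 = 1.295/1.743 = 0.7427 d.
D_c = (k_d/k_r) L₀ e^(−k_d t_c) = (0.437/2.18) × 52.3 × e^(−0.437×0.7427) = 0.2005 × 52.3 × 0.7228 = 7.578 mg/L.
x_c = v t_c = 1.18 m/s × 0.7427 d × 86400 s/d = 75720 m ≈ 75.7 km.

t_c ≈ 0.743 d; D_c ≈ 7.58 mg/L; x_c ≈ 75.7 km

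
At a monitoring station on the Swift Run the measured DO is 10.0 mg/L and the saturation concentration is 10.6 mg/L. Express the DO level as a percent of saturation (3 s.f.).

94.3 % saturation

% saturation = C/C_s × 100 = 10.0/10.6 × 100 = 94.3 %.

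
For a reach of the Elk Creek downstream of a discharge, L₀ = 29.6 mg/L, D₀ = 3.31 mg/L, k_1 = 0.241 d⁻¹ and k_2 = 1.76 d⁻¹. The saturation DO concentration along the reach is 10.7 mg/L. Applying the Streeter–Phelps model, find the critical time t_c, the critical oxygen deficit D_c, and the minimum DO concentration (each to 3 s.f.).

t_c ≈ 0.506 d; D_c ≈ 3.59 mg/L; min DO ≈ 7.11 mg/L

With k_2/k_1 = 7.303 and 1 − D₀(k_2−k_1)/(k_1 L₀) = 0.2952,
t_c = ln(7.303 × 0.2952) / (1.76 − 0.241) = ln(2.156) / 1.519 = 0.7681/1.519 = 0.5057 d.
L(t_c) = L₀ e^(−k_1 t_c) = 29.6 × 0.8853 = 26.20 mg/L, and at the critical point k_2 D_c = k_1 L, so D_c = (0.241/1.76) × 26.20 = 3.588 mg/L.
Minimum DO = C_s − D_c = 10.7 − 3.588 = 7.112 mg/L.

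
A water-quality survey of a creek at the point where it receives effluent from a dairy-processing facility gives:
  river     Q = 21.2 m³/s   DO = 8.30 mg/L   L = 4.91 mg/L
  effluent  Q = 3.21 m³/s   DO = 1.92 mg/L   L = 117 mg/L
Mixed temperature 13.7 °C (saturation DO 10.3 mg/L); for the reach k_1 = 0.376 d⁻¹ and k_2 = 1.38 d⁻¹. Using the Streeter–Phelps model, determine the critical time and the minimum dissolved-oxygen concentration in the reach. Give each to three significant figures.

Mixed DO = (21.2×8.30 + 3.21×1.92)/(21.2+3.21) = 182.1/24.41 = 7.461 mg/L.
Mixed L₀ = (21.2×4.91 + 3.21×117)/(24.41) = 479.7/24.41 = 19.65 mg/L.
Initial deficit D₀ = C_s − DO₀ = 10.3 − 7.461 = 2.839 mg/L.
t_c = (1/1.004) ln[(1.38/0.376)(1 − 2.839×1.004/(0.376×19.65))] = 0.9960 × ln(2.254) = 0.8096 d.
D_c = (0.376/1.38) × 19.65 × e^(−0.376×0.8096) = 0.2725 × 19.65 × 0.7376 = 3.949 mg/L.
Minimum DO = 10.3 − 3.949 = 6.351 mg/L.

t_c ≈ 0.810 d; minimum DO ≈ 6.35 mg/L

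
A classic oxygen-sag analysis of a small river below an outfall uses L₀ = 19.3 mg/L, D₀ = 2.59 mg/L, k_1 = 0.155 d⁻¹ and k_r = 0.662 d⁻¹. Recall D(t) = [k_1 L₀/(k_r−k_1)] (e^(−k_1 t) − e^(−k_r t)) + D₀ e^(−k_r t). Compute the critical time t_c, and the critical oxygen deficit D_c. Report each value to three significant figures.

t_c ≈ 1.72 d; D_c ≈ 3.46 mg/L

At the critical point dD/dt = 0, so k_1 L₀ e^(−k_1 t) = k_r D. Substituting D(t) from the Streeter–Phelps equation and solving for t gives
t_c = ln[(k_r/k_1)(1 − D₀(k_r−k_1)/(k_1 L₀))] / (k_r−k_1).
Here k_r−k_1 = 0.5070 d⁻¹ and 1 − D₀(k_r−k_1)/(k_1 L₀) = 1 − 2.59×0.5070/(0.155×19.3) = 0.5610, so
t_c = ln(4.271 × 0.5610) / 0.5070 = 0.8739 / 0.5070 = 1.724 d.
L(t_c) = L₀ e^(−k_1 t_c) = 19.3 × 0.7655 = 14.78 mg/L, and at the critical point k_r D_c = k_1 L, so D_c = (0.155/0.662) × 14.78 = 3.459 mg/L.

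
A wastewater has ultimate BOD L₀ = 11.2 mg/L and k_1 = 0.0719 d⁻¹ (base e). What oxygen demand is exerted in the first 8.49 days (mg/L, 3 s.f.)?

y_t = L₀(1 − e^(−k_1 t)) = 11.2 × (1 − e^(−0.0719×8.49))
= 11.2 × (1 − 0.5431) = 11.2 × 0.4569 = 5.117 mg/L.

y ≈ 5.12 mg/L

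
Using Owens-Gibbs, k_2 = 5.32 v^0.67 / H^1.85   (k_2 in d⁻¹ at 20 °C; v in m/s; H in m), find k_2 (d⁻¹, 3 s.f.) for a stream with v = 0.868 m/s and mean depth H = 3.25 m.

k_2 = 5.32 × 0.868^0.67 / 3.25^1.85 = 5.32 × 0.9095 / 8.851 = 0.5467 d⁻¹.

k_2 ≈ 0.547 d⁻¹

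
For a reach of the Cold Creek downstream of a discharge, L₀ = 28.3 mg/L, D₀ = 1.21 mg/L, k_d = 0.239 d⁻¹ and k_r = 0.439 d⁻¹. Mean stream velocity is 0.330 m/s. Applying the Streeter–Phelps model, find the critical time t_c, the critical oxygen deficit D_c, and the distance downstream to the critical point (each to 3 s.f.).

t_c ≈ 2.86 d; D_c ≈ 7.78 mg/L; x_c ≈ 81.5 km

At the critical point dD/dt = 0, so k_d L₀ e^(−k_d t) = k_r D. Substituting D(t) from the Streeter–Phelps equation and solving for t gives
t_c = ln[(k_r/k_d)(1 − D₀(k_r−k_d)/(k_d L₀))] / (k_r−k_d).
Here k_r−k_d = 0.2000 d⁻¹ and 1 − D₀(k_r−k_d)/(k_d L₀) = 1 − 1.21×0.2000/(0.239×28.3) = 0.9642, so
t_c = ln(1.837 × 0.9642) / 0.2000 = 0.5716 / 0.2000 = 2.858 d.
L(t_c) = L₀ e^(−k_d t_c) = 28.3 × 0.5051 = 14.29 mg/L, and at the critical point k_r D_c = k_d L, so D_c = (0.239/0.439) × 14.29 = 7.782 mg/L.
x_c = v t_c = 0.330 m/s × 2.858 d × 86400 s/d = 81490 m ≈ 81.5 km.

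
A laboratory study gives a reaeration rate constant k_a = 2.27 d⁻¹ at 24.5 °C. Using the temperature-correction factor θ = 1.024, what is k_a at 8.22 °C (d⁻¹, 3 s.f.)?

k_a ≈ 1.54 d⁻¹

k_a(T₂) = k_a(T₁) · θ^(T₂−T₁) = 2.27 × 1.024^(8.22−24.5)
= 2.27 × 1.024^-16.3 = 2.27 × 0.6797 = 1.543 d⁻¹.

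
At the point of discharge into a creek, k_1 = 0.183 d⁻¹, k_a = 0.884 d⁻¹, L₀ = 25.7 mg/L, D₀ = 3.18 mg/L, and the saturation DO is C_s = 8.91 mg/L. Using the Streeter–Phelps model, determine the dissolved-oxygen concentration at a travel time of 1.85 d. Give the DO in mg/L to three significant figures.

DO ≈ 4.82 mg/L

k_1 L₀/(k_a−k_1) = 0.183×25.7/(0.884−0.183) = 4.703/0.7010 = 6.709 mg/L.
e^(−k_1 t) = e^(−0.183×1.850) = 0.7128; e^(−k_a t) = e^(−0.884×1.850) = 0.1949.
D = 6.709 × (0.7128 − 0.1949) + 3.18 × 0.1949 = 3.475 + 0.6197 = 4.095 mg/L.
DO = C_s − D = 8.91 − 4.095 = 4.815 mg/L.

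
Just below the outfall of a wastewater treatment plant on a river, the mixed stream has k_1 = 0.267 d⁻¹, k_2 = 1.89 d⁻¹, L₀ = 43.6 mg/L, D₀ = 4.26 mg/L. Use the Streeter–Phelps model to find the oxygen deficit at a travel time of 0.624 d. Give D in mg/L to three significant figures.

k_1 L₀/(k_2−k_1) = 0.267×43.6/(1.89−0.267) = 11.64/1.623 = 7.173 mg/L.
e^(−k_1 t) = e^(−0.267×0.6240) = 0.8465; e^(−k_2 t) = e^(−1.89×0.6240) = 0.3075.
D = 7.173 × (0.8465 − 0.3075) + 4.26 × 0.3075 = 3.866 + 1.310 = 5.176 mg/L.

D ≈ 5.18 mg/L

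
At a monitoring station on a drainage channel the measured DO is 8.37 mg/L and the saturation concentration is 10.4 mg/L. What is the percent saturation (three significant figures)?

80.5 % saturation

% saturation = C/C_s × 100 = 8.37/10.4 × 100 = 80.5 %.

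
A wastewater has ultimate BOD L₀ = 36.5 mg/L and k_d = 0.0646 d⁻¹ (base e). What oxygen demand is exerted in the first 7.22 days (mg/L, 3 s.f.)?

y_t = L₀(1 − e^(−k_d t)) = 36.5 × (1 − e^(−0.0646×7.22))
= 36.5 × (1 − 0.6272) = 36.5 × 0.3728 = 13.61 mg/L.

y ≈ 13.6 mg/L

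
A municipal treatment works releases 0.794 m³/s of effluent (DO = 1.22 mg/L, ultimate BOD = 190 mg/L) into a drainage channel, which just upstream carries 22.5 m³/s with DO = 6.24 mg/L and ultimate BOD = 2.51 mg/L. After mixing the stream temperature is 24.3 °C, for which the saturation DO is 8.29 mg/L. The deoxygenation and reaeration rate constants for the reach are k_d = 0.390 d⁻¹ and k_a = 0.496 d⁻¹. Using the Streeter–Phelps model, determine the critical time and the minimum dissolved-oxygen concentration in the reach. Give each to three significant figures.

Mixed DO = (22.5×6.24 + 0.794×1.22)/(22.5+0.794) = 141.4/23.29 = 6.069 mg/L.
Mixed L₀ = (22.5×2.51 + 0.794×190)/(23.29) = 207.3/23.29 = 8.901 mg/L.
Initial deficit D₀ = C_s − DO₀ = 8.29 − 6.069 = 2.221 mg/L.
t_c = (1/0.1060) ln[(0.496/0.390)(1 − 2.221×0.1060/(0.390×8.901))] = 9.434 × ln(1.186) = 1.606 d.
D_c = (0.390/0.496) × 8.901 × e^(−0.390×1.606) = 0.7863 × 8.901 × 0.5346 = 3.742 mg/L.
Minimum DO = 8.29 − 3.742 = 4.548 mg/L.

t_c ≈ 1.61 d; minimum DO ≈ 4.55 mg/L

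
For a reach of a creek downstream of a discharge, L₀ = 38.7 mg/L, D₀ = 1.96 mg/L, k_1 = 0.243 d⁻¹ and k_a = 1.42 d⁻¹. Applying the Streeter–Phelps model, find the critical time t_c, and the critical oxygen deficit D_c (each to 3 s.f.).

t_c ≈ 1.26 d; D_c ≈ 4.88 mg/L

t_c = [1/(k_a−k_1)] ln[(k_a/k_1)(1 − D₀(k_a−k_1)/(k_1 L₀))]
= [1/(1.42−0.243)] ln[(1.42/0.243)(1 − 1.96×1.177/(0.243×38.7))]
= (1/1.177) ln[5.844 × 0.7547] = 0.8496 × ln(4.410) = 0.8496 × 1.484 = 1.261 d.
D_c = (k_1/k_a) L₀ e^(−k_1 t_c) = (0.243/1.42) × 38.7 × e^(−0.243×1.261) = 0.1711 × 38.7 × 0.7361 = 4.875 mg/L.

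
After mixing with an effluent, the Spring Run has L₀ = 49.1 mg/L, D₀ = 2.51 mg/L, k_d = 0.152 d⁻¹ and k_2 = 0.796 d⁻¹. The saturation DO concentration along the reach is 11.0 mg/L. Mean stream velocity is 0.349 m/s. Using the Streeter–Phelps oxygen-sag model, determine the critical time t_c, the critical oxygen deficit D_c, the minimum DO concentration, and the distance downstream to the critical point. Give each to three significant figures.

With k_2/k_d = 5.237 and 1 − D₀(k_2−k_d)/(k_d L₀) = 0.7834,
t_c = ln(5.237 × 0.7834) / (0.796 − 0.152) = ln(4.103) / 0.6440 = 1.412/0.6440 = 2.192 d.
L(t_c) = L₀ e^(−k_d t_c) = 49.1 × 0.7166 = 35.19 mg/L, and at the critical point k_2 D_c = k_d L, so D_c = (0.152/0.796) × 35.19 = 6.719 mg/L.
Minimum DO = C_s − D_c = 11.0 − 6.719 = 4.281 mg/L.
x_c = v t_c = 0.349 m/s × 2.192 d × 86400 s/d = 66100 m ≈ 66.1 km.

t_c ≈ 2.19 d; D_c ≈ 6.72 mg/L; min DO ≈ 4.28 mg/L; x_c ≈ 66.1 km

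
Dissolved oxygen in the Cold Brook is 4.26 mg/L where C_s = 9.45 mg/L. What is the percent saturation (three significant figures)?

% saturation = C/C_s × 100 = 4.26/9.45 × 100 = 45.1 %.

45.1 % saturation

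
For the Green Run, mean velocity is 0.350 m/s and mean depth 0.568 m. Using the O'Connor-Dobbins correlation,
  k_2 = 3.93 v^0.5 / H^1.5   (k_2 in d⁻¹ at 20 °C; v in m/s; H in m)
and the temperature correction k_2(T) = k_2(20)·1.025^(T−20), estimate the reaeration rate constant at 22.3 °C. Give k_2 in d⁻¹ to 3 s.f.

k_2(20) = 3.93 × 0.350^0.5 / 0.568^1.5 = 3.93 × 0.5916 / 0.4281 = 5.431 d⁻¹.
k_2(22.3) = 5.431 × 1.025^(22.3−20) = 5.431 × 1.058 = 5.749 d⁻¹.

k_2 ≈ 5.75 d⁻¹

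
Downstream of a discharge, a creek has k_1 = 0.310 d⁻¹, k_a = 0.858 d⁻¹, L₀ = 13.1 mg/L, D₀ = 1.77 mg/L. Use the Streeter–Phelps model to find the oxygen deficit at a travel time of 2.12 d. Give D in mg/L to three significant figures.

k_1 L₀/(k_a−k_1) = 0.310×13.1/(0.858−0.310) = 4.061/0.5480 = 7.411 mg/L.
e^(−k_1 t) = e^(−0.310×2.120) = 0.5183; e^(−k_a t) = e^(−0.858×2.120) = 0.1622.
D = 7.411 × (0.5183 − 0.1622) + 1.77 × 0.1622 = 2.639 + 0.2871 = 2.926 mg/L.

D ≈ 2.93 mg/L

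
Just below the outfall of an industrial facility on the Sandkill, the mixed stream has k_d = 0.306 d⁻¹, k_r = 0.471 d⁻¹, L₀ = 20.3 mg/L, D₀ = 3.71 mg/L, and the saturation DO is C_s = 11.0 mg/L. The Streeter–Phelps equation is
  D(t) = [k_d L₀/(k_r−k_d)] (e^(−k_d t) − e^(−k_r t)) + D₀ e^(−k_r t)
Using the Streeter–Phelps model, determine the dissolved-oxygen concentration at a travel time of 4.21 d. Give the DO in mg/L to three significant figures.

k_d L₀/(k_r−k_d) = 0.306×20.3/(0.471−0.306) = 6.212/0.1650 = 37.65 mg/L.
e^(−k_d t) = e^(−0.306×4.210) = 0.2758; e^(−k_r t) = e^(−0.471×4.210) = 0.1377.
D = 37.65 × (0.2758 − 0.1377) + 3.71 × 0.1377 = 5.198 + 0.5107 = 5.709 mg/L.
DO = C_s − D = 11.0 − 5.709 = 5.291 mg/L.

DO ≈ 5.29 mg/L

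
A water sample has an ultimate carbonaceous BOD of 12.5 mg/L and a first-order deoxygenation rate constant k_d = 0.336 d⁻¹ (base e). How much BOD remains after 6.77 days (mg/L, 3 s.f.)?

L_t = L₀ e^(−k_d t) = 12.5 × e^(−0.336×6.77) = 12.5 × 0.1028 = 1.285 mg/L.

L ≈ 1.29 mg/L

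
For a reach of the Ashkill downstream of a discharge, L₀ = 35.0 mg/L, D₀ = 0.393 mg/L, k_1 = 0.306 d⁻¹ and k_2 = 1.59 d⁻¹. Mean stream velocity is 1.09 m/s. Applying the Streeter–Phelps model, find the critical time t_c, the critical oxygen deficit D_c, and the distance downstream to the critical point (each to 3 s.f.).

t_c ≈ 1.25 d; D_c ≈ 4.60 mg/L; x_c ≈ 117 km

t_c = [1/(k_2−k_1)] ln[(k_2/k_1)(1 − D₀(k_2−k_1)/(k_1 L₀))]
= [1/(1.59−0.306)] ln[(1.59/0.306)(1 − 0.393×1.284/(0.306×35.0))]
= (1/1.284) ln[5.196 × 0.9529] = 0.7788 × ln(4.951) = 0.7788 × 1.600 = 1.246 d.
L(t_c) = L₀ e^(−k_1 t_c) = 35.0 × 0.6830 = 23.91 mg/L, and at the critical point k_2 D_c = k_1 L, so D_c = (0.306/1.59) × 23.91 = 4.601 mg/L.
x_c = v t_c = 1.09 m/s × 1.246 d × 86400 s/d = 117300 m ≈ 117 km.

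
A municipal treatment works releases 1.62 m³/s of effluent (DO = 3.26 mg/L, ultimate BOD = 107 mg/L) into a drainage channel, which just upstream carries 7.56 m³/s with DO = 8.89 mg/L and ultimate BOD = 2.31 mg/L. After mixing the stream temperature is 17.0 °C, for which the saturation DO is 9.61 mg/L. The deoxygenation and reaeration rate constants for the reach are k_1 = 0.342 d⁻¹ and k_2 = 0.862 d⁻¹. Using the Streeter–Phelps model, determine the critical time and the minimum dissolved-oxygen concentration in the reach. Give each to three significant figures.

Mixed DO = (7.56×8.89 + 1.62×3.26)/(7.56+1.62) = 72.49/9.180 = 7.896 mg/L.
Mixed L₀ = (7.56×2.31 + 1.62×107)/(9.180) = 190.8/9.180 = 20.78 mg/L.
Initial deficit D₀ = C_s − DO₀ = 9.61 − 7.896 = 1.714 mg/L.
t_c = (1/0.5200) ln[(0.862/0.342)(1 − 1.714×0.5200/(0.342×20.78))] = 1.923 × ln(2.205) = 1.520 d.
D_c = (0.342/0.862) × 20.78 × e^(−0.342×1.520) = 0.3968 × 20.78 × 0.5946 = 4.903 mg/L.
Minimum DO = 9.61 − 4.903 = 4.707 mg/L.

t_c ≈ 1.52 d; minimum DO ≈ 4.71 mg/L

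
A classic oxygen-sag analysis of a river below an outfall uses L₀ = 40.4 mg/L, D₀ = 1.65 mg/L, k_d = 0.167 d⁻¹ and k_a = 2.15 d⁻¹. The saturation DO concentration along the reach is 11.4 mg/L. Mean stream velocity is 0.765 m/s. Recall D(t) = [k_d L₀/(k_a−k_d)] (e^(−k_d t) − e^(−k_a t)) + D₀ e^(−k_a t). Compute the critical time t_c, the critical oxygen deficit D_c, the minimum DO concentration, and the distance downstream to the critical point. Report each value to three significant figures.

t_c ≈ 0.954 d; D_c ≈ 2.68 mg/L; min DO ≈ 8.72 mg/L; x_c ≈ 63.1 km

With k_a/k_d = 12.87 and 1 − D₀(k_a−k_d)/(k_d L₀) = 0.5150,
t_c = ln(12.87 × 0.5150) / (2.15 − 0.167) = ln(6.631) / 1.983 = 1.892/1.983 = 0.9540 d.
L(t_c) = L₀ e^(−k_d t_c) = 40.4 × 0.8527 = 34.45 mg/L, and at the critical point k_a D_c = k_d L, so D_c = (0.167/2.15) × 34.45 = 2.676 mg/L.
Minimum DO = C_s − D_c = 11.4 − 2.676 = 8.724 mg/L.
x_c = v t_c = 0.765 m/s × 0.9540 d × 86400 s/d = 63050 m ≈ 63.1 km.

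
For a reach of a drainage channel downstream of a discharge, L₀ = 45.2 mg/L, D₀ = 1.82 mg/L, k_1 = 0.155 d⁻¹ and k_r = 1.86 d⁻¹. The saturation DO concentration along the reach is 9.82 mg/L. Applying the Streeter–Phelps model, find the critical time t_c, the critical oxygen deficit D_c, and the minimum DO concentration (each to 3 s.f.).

At the critical point dD/dt = 0, so k_1 L₀ e^(−k_1 t) = k_r D. Substituting D(t) from the Streeter–Phelps equation and solving for t gives
t_c = ln[(k_r/k_1)(1 − D₀(k_r−k_1)/(k_1 L₀))] / (k_r−k_1).
Here k_r−k_1 = 1.705 d⁻¹ and 1 − D₀(k_r−k_1)/(k_1 L₀) = 1 − 1.82×1.705/(0.155×45.2) = 0.5571, so
t_c = ln(12.00 × 0.5571) / 1.705 = 1.900 / 1.705 = 1.114 d.
D_c = (k_1/k_r) L₀ e^(−k_1 t_c) = (0.155/1.86) × 45.2 × e^(−0.155×1.114) = 0.08333 × 45.2 × 0.8414 = 3.169 mg/L.
Minimum DO = C_s − D_c = 9.82 − 3.169 = 6.651 mg/L.

t_c ≈ 1.11 d; D_c ≈ 3.17 mg/L; min DO ≈ 6.65 mg/L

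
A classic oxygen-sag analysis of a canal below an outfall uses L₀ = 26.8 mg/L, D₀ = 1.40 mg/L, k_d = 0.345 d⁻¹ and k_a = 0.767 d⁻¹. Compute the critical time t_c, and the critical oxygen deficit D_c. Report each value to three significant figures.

With k_a/k_d = 2.223 and 1 − D₀(k_a−k_d)/(k_d L₀) = 0.9361,
t_c = ln(2.223 × 0.9361) / (0.767 − 0.345) = ln(2.081) / 0.4220 = 0.7329/0.4220 = 1.737 d.
D_c = (k_d/k_a) L₀ e^(−k_d t_c) = (0.345/0.767) × 26.8 × e^(−0.345×1.737) = 0.4498 × 26.8 × 0.5493 = 6.621 mg/L.

t_c ≈ 1.74 d; D_c ≈ 6.62 mg/L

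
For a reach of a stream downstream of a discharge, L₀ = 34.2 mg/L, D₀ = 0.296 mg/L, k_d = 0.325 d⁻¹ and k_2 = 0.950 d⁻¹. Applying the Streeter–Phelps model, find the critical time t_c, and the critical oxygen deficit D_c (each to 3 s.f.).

At the critical point dD/dt = 0, so k_d L₀ e^(−k_d t) = k_2 D. Substituting D(t) from the Streeter–Phelps equation and solving for t gives
t_c = ln[(k_2/k_d)(1 − D₀(k_2−k_d)/(k_d L₀))] / (k_2−k_d).
Here k_2−k_d = 0.6250 d⁻¹ and 1 − D₀(k_2−k_d)/(k_d L₀) = 1 − 0.296×0.6250/(0.325×34.2) = 0.9834, so
t_c = ln(2.923 × 0.9834) / 0.6250 = 1.056 / 0.6250 = 1.689 d.
L(t_c) = L₀ e^(−k_d t_c) = 34.2 × 0.5775 = 19.75 mg/L, and at the critical point k_2 D_c = k_d L, so D_c = (0.325/0.950) × 19.75 = 6.757 mg/L.

t_c ≈ 1.69 d; D_c ≈ 6.76 mg/L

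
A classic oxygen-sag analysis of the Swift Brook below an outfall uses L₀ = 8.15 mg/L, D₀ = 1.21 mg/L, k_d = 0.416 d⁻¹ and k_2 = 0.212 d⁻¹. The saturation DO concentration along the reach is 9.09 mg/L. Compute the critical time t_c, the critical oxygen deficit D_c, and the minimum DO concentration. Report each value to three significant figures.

t_c ≈ 2.96 d; D_c ≈ 4.67 mg/L; min DO ≈ 4.42 mg/L

At the critical point dD/dt = 0, so k_d L₀ e^(−k_d t) = k_2 D. Substituting D(t) from the Streeter–Phelps equation and solving for t gives
t_c = ln[(k_2/k_d)(1 − D₀(k_2−k_d)/(k_d L₀))] / (k_2−k_d).
Here k_2−k_d = -0.2040 d⁻¹ and 1 − D₀(k_2−k_d)/(k_d L₀) = 1 − 1.21×-0.2040/(0.416×8.15) = 1.073, so
t_c = ln(0.5096 × 1.073) / -0.2040 = -0.6038 / -0.2040 = 2.960 d.
D_c = (k_d/k_2) L₀ e^(−k_d t_c) = (0.416/0.212) × 8.15 × e^(−0.416×2.960) = 1.962 × 8.15 × 0.2919 = 4.668 mg/L.
Minimum DO = C_s − D_c = 9.09 − 4.668 = 4.422 mg/L.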